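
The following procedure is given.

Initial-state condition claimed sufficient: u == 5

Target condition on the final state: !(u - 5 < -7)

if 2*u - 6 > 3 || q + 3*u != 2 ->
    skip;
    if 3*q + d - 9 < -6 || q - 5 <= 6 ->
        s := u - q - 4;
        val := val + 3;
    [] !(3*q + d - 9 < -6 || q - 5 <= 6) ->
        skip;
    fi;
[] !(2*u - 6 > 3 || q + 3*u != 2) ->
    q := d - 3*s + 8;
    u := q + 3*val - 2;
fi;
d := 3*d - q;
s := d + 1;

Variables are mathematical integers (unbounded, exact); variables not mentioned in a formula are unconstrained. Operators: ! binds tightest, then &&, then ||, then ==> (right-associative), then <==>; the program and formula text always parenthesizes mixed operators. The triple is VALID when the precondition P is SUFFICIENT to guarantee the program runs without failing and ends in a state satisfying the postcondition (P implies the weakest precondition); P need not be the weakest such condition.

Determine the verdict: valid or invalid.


Working backward. After the program, the postcondition !(u - 5 < -7) must hold; in canonical form it is !(u < -2).
Before s := d + 1: !(u < -2)
Before d := 3*d - q: !(u < -2)
Then branch requires ((d + 3*q < 3 || q <= 11) ==> (!(u < -2))) && ((!(d + 3*q < 3 || q <= 11)) ==> (!(u < -2))); else branch requires !(d + 3*val < 3*s - 8).
Before the if: ((2*u > 9 || q + 3*u != 2) ==> (((d + 3*q < 3 || q <= 11) ==> (!(u < -2))) && ((!(d + 3*q < 3 || q <= 11)) ==> (!(u < -2))))) && ((!(2*u > 9 || q + 3*u != 2)) ==> (!(d + 3*val < 3*s - 8)))
The weakest precondition is ((2*u > 9 || q + 3*u != 2) ==> (((d + 3*q < 3 || q <= 11) ==> (!(u < -2))) && ((!(d + 3*q < 3 || q <= 11)) ==> (!(u < -2))))) && ((!(2*u > 9 || q + 3*u != 2)) ==> (!(d + 3*val < 3*s - 8))).
Check whether u == 5 implies it.
Every state satisfying the precondition satisfies the weakest precondition: the implication holds.
Answer: valid


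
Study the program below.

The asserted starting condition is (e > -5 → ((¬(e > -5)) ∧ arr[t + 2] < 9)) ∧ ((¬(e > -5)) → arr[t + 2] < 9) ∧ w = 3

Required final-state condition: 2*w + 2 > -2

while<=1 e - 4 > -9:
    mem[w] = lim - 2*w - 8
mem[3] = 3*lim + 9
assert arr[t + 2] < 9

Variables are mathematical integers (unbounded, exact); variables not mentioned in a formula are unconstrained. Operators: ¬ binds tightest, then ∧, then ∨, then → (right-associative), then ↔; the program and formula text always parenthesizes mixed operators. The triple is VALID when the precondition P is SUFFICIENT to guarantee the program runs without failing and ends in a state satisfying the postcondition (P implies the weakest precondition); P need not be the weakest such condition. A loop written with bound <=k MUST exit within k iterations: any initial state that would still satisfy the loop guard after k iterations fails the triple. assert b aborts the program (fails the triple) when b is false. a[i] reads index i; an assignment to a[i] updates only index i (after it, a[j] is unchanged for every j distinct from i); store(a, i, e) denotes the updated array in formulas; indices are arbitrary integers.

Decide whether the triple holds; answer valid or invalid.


Working backward. After the program, the postcondition 2*w + 2 > -2 must hold; in canonical form it is 2*w > -4.
Before assert arr[t + 2] < 9: arr[t + 2] < 9 ∧ 2*w > -4
Before mem[3] := 3*lim + 9: arr[t + 2] < 9 ∧ 2*w > -4
Before the loop (bound <=1), unroll the exhaustion recursion (WP_0 = exit-now case; WP_j = one more guarded iteration, up to j = 1):
  WP_0: (¬(e > -5)) ∧ arr[t + 2] < 9 ∧ 2*w > -4
  WP_1: (e > -5 → ((¬(e > -5)) ∧ arr[t + 2] < 9 ∧ 2*w > -4)) ∧ ((¬(e > -5)) → (arr[t + 2] < 9 ∧ 2*w > -4))
So before the loop: (e > -5 → ((¬(e > -5)) ∧ arr[t + 2] < 9 ∧ 2*w > -4)) ∧ ((¬(e > -5)) → (arr[t + 2] < 9 ∧ 2*w > -4))
The weakest precondition is (e > -5 → ((¬(e > -5)) ∧ arr[t + 2] < 9 ∧ 2*w > -4)) ∧ ((¬(e > -5)) → (arr[t + 2] < 9 ∧ 2*w > -4)).
Check whether (e > -5 → ((¬(e > -5)) ∧ arr[t + 2] < 9)) ∧ ((¬(e > -5)) → arr[t + 2] < 9) ∧ w = 3 implies it.
Every state satisfying the precondition satisfies the weakest precondition: the implication holds.
Answer: valid


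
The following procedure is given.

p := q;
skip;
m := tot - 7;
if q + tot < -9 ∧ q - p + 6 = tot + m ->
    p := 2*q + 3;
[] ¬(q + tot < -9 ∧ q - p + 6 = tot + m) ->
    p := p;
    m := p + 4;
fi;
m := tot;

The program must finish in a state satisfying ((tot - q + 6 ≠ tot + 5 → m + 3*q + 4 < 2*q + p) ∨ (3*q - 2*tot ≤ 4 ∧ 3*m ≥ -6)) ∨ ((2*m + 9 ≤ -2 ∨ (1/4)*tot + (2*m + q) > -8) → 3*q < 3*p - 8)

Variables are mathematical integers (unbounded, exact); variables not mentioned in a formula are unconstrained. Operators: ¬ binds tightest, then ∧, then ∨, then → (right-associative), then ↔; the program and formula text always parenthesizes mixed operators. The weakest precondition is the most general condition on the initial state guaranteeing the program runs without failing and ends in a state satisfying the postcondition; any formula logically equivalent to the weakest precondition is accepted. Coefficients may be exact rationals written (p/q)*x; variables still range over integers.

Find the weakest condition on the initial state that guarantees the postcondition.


Working backward. After the program, the postcondition ((tot - q + 6 ≠ tot + 5 → m + 3*q + 4 < 2*q + p) ∨ (3*q - 2*tot ≤ 4 ∧ 3*m ≥ -6)) ∨ ((2*m + 9 ≤ -2 ∨ (1/4)*tot + (2*m + q) > -8) → 3*q < 3*p - 8) must hold; in canonical form it is (q ≠ 1 → m + q < p - 4) ∨ (3*q ≤ 2*tot + 4 ∧ 3*m ≥ -6) ∨ ((2*m ≤ -11 ∨ 2*m + q + (1/4)*tot > -8) → 3*q < 3*p - 8).
Before m := tot: (q ≠ 1 → q + tot < p - 4) ∨ (3*q ≤ 2*tot + 4 ∧ 3*tot ≥ -6) ∨ ((2*tot ≤ -11 ∨ q + (9/4)*tot > -8) → 3*q < 3*p - 8)
Then branch requires (q ≠ 1 → tot < q - 1) ∨ (3*q ≤ 2*tot + 4 ∧ 3*tot ≥ -6) ∨ ((2*tot ≤ -11 ∨ q + (9/4)*tot > -8) → 3*q > -1); else branch requires (q ≠ 1 → q + tot < p - 4) ∨ (3*q ≤ 2*tot + 4 ∧ 3*tot ≥ -6) ∨ ((2*tot ≤ -11 ∨ q + (9/4)*tot > -8) → 3*q < 3*p - 8).
Before the if: ((q + tot < -9 ∧ q = m + p + tot - 6) → ((q ≠ 1 → tot < q - 1) ∨ (3*q ≤ 2*tot + 4 ∧ 3*tot ≥ -6) ∨ ((2*tot ≤ -11 ∨ q + (9/4)*tot > -8) → 3*q > -1))) ∧ ((¬(q + tot < -9 ∧ q = m + p + tot - 6)) → ((q ≠ 1 → q + tot < p - 4) ∨ (3*q ≤ 2*tot + 4 ∧ 3*tot ≥ -6) ∨ ((2*tot ≤ -11 ∨ q + (9/4)*tot > -8) → 3*q < 3*p - 8)))
Before m := tot - 7: ((q + tot < -9 ∧ q = p + 2*tot - 13) → ((q ≠ 1 → tot < q - 1) ∨ (3*q ≤ 2*tot + 4 ∧ 3*tot ≥ -6) ∨ ((2*tot ≤ -11 ∨ q + (9/4)*tot > -8) → 3*q > -1))) ∧ ((¬(q + tot < -9 ∧ q = p + 2*tot - 13)) → ((q ≠ 1 → q + tot < p - 4) ∨ (3*q ≤ 2*tot + 4 ∧ 3*tot ≥ -6) ∨ ((2*tot ≤ -11 ∨ q + (9/4)*tot > -8) → 3*q < 3*p - 8)))
Before skip: ((q + tot < -9 ∧ q = p + 2*tot - 13) → ((q ≠ 1 → tot < q - 1) ∨ (3*q ≤ 2*tot + 4 ∧ 3*tot ≥ -6) ∨ ((2*tot ≤ -11 ∨ q + (9/4)*tot > -8) → 3*q > -1))) ∧ ((¬(q + tot < -9 ∧ q = p + 2*tot - 13)) → ((q ≠ 1 → q + tot < p - 4) ∨ (3*q ≤ 2*tot + 4 ∧ 3*tot ≥ -6) ∨ ((2*tot ≤ -11 ∨ q + (9/4)*tot > -8) → 3*q < 3*p - 8)))
Before p := q: ((q + tot < -9 ∧ 2*tot = 13) → ((q ≠ 1 → tot < q - 1) ∨ (3*q ≤ 2*tot + 4 ∧ 3*tot ≥ -6) ∨ ((2*tot ≤ -11 ∨ q + (9/4)*tot > -8) → 3*q > -1))) ∧ ((¬(q + tot < -9 ∧ 2*tot = 13)) → ((q ≠ 1 → tot < -4) ∨ (3*q ≤ 2*tot + 4 ∧ 3*tot ≥ -6) ∨ (¬(2*tot ≤ -11 ∨ q + (9/4)*tot > -8))))
Answer: WP = ((q + tot < -9 ∧ 2*tot = 13) → ((q ≠ 1 → tot < q - 1) ∨ (3*q ≤ 2*tot + 4 ∧ 3*tot ≥ -6) ∨ ((2*tot ≤ -11 ∨ q + (9/4)*tot > -8) → 3*q > -1))) ∧ ((¬(q + tot < -9 ∧ 2*tot = 13)) → ((q ≠ 1 → tot < -4) ∨ (3*q ≤ 2*tot + 4 ∧ 3*tot ≥ -6) ∨ (¬(2*tot ≤ -11 ∨ q + (9/4)*tot > -8))))


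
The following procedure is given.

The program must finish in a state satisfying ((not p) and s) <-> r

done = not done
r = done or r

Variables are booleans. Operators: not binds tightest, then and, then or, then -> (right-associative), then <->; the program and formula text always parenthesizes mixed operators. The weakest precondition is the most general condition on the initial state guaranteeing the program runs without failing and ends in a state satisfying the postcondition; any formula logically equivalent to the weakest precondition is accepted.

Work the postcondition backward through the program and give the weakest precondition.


Working backward. After the program, ((not p) and s) <-> r must hold.
Before r := done or r: ((not p) and s) <-> (done or r)
Before done := not done: ((not p) and s) <-> ((not done) or r)
Answer: WP = ((not p) and s) <-> ((not done) or r)


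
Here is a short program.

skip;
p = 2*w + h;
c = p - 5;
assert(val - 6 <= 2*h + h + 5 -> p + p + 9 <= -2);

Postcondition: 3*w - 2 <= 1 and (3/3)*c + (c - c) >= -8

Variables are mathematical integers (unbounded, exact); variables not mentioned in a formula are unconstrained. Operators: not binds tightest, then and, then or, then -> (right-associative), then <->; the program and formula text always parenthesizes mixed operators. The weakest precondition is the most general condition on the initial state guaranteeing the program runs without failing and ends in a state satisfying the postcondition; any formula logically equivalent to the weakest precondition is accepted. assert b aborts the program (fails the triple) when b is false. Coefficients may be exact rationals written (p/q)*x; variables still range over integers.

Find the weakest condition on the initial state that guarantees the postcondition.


Working backward. After the program, the postcondition 3*w - 2 <= 1 and (3/3)*c + (c - c) >= -8 must hold; in canonical form it is 3*w <= 3 and c >= -8.
Before assert val - 6 <= 2*h + h + 5 -> p + p + 9 <= -2: (val <= 3*h + 11 -> 2*p <= -11) and 3*w <= 3 and c >= -8
Before c := p - 5: (val <= 3*h + 11 -> 2*p <= -11) and 3*w <= 3 and p >= -3
Before p := 2*w + h: (val <= 3*h + 11 -> 2*h + 4*w <= -11) and 3*w <= 3 and h + 2*w >= -3
Before skip: (val <= 3*h + 11 -> 2*h + 4*w <= -11) and 3*w <= 3 and h + 2*w >= -3
Answer: WP = (val <= 3*h + 11 -> 2*h + 4*w <= -11) and 3*w <= 3 and h + 2*w >= -3


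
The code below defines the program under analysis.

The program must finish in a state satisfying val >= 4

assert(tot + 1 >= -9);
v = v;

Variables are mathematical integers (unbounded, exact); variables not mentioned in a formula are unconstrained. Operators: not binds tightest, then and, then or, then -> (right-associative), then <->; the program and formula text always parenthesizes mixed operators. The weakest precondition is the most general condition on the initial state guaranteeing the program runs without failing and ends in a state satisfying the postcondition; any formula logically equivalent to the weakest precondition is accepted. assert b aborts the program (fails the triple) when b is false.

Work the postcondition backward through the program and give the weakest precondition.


Working backward. After the program, val >= 4 must hold.
Before v := v: val >= 4
Before assert tot + 1 >= -9: tot >= -10 and val >= 4
Answer: WP = tot >= -10 and val >= 4


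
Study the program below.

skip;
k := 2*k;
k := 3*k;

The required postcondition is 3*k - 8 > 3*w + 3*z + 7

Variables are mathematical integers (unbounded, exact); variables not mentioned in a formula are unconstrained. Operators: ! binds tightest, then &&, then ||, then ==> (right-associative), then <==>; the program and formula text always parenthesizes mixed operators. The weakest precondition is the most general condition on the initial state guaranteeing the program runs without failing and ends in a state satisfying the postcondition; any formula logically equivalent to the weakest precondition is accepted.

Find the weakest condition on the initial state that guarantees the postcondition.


Working backward. After the program, the postcondition 3*k - 8 > 3*w + 3*z + 7 must hold; in canonical form it is 3*k > 3*w + 3*z + 15.
Before k := 3*k: 9*k > 3*w + 3*z + 15
Before k := 2*k: 18*k > 3*w + 3*z + 15
Before skip: 18*k > 3*w + 3*z + 15
Answer: WP = 18*k > 3*w + 3*z + 15


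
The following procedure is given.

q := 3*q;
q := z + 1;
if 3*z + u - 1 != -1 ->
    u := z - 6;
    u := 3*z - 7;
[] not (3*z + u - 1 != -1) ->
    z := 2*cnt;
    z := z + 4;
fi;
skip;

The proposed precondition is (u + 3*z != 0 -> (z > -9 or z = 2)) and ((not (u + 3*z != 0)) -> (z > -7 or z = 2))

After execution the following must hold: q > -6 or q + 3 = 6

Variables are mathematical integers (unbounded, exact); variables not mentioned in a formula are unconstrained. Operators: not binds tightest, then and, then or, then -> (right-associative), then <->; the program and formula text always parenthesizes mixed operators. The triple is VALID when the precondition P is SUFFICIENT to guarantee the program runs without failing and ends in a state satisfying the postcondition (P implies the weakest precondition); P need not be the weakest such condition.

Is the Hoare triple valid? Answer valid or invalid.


Working backward. After the program, the postcondition q > -6 or q + 3 = 6 must hold; in canonical form it is q > -6 or q = 3.
Before skip: q > -6 or q = 3
Then branch requires q > -6 or q = 3; else branch requires q > -6 or q = 3.
Before the if: (u + 3*z != 0 -> (q > -6 or q = 3)) and ((not (u + 3*z != 0)) -> (q > -6 or q = 3))
Before q := z + 1: (u + 3*z != 0 -> (z > -7 or z = 2)) and ((not (u + 3*z != 0)) -> (z > -7 or z = 2))
Before q := 3*q: (u + 3*z != 0 -> (z > -7 or z = 2)) and ((not (u + 3*z != 0)) -> (z > -7 or z = 2))
The weakest precondition is (u + 3*z != 0 -> (z > -7 or z = 2)) and ((not (u + 3*z != 0)) -> (z > -7 or z = 2)).
Check whether (u + 3*z != 0 -> (z > -9 or z = 2)) and ((not (u + 3*z != 0)) -> (z > -7 or z = 2)) implies it.
Countermodel: at the initial state u = 25, z = -8, the precondition holds but the weakest precondition fails.
Answer: invalid


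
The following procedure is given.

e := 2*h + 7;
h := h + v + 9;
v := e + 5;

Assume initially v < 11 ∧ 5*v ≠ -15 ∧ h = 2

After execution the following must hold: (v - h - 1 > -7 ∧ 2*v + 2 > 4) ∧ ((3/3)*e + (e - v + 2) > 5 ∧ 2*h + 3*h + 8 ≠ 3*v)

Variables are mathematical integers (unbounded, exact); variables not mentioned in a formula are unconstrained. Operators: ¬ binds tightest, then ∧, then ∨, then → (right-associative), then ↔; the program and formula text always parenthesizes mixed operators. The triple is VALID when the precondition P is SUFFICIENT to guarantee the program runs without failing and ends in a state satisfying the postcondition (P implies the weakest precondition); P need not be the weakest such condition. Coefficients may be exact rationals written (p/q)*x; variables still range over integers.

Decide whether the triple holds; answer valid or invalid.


Working backward. After the program, the postcondition (v - h - 1 > -7 ∧ 2*v + 2 > 4) ∧ ((3/3)*e + (e - v + 2) > 5 ∧ 2*h + 3*h + 8 ≠ 3*v) must hold; in canonical form it is v > h - 6 ∧ 2*v > 2 ∧ 2*e > v + 3 ∧ 5*h ≠ 3*v - 8.
Before v := e + 5: e > h - 11 ∧ 2*e > -8 ∧ e > 8 ∧ 5*h ≠ 3*e + 7
Before h := h + v + 9: e > h + v - 2 ∧ 2*e > -8 ∧ e > 8 ∧ 5*h + 5*v ≠ 3*e - 38
Before e := 2*h + 7: h > v - 9 ∧ 4*h > -22 ∧ 2*h > 1 ∧ 5*v ≠ h - 17
The weakest precondition is h > v - 9 ∧ 4*h > -22 ∧ 2*h > 1 ∧ 5*v ≠ h - 17.
Check whether v < 11 ∧ 5*v ≠ -15 ∧ h = 2 implies it.
Every state satisfying the precondition satisfies the weakest precondition: the implication holds.
Answer: valid


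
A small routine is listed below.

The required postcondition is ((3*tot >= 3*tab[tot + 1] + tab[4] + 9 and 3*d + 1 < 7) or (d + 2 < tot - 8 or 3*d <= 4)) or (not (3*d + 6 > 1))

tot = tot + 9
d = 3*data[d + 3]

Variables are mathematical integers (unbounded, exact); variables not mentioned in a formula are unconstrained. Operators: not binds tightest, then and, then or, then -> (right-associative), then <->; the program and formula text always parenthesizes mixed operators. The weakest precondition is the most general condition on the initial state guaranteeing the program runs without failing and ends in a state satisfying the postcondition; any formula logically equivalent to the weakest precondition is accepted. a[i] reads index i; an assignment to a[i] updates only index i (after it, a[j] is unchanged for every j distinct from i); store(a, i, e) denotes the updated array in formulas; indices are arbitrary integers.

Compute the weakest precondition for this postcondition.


Working backward. After the program, the postcondition ((3*tot >= 3*tab[tot + 1] + tab[4] + 9 and 3*d + 1 < 7) or (d + 2 < tot - 8 or 3*d <= 4)) or (not (3*d + 6 > 1)) must hold; in canonical form it is (3*tot >= 3*tab[tot + 1] + tab[4] + 9 and 3*d < 6) or d < tot - 10 or 3*d <= 4 or (not (3*d > -5)).
Before d := 3*data[d + 3]: (3*tot >= 3*tab[tot + 1] + tab[4] + 9 and 9*data[d + 3] < 6) or 3*data[d + 3] < tot - 10 or 9*data[d + 3] <= 4 or (not (9*data[d + 3] > -5))
Before tot := tot + 9: (3*tot >= 3*tab[tot + 10] + tab[4] - 18 and 9*data[d + 3] < 6) or 3*data[d + 3] < tot - 1 or 9*data[d + 3] <= 4 or (not (9*data[d + 3] > -5))
Answer: WP = (3*tot >= 3*tab[tot + 10] + tab[4] - 18 and 9*data[d + 3] < 6) or 3*data[d + 3] < tot - 1 or 9*data[d + 3] <= 4 or (not (9*data[d + 3] > -5))


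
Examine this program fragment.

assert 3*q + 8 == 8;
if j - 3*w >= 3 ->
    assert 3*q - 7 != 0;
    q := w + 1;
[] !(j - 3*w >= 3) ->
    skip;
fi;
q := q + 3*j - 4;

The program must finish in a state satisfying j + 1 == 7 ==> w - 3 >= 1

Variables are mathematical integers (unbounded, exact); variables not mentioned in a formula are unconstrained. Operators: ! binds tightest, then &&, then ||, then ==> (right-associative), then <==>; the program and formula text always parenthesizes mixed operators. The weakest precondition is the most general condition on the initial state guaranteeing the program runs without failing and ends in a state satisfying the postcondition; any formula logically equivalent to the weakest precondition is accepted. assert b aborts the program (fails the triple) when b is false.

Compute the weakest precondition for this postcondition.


Working backward. After the program, the postcondition j + 1 == 7 ==> w - 3 >= 1 must hold; in canonical form it is j == 6 ==> w >= 4.
Before q := q + 3*j - 4: j == 6 ==> w >= 4
Then branch requires 3*q != 7 && (j == 6 ==> w >= 4); else branch requires j == 6 ==> w >= 4.
Before the if: (j >= 3*w + 3 ==> (3*q != 7 && (j == 6 ==> w >= 4))) && ((!(j >= 3*w + 3)) ==> (j == 6 ==> w >= 4))
Before assert 3*q + 8 == 8: 3*q == 0 && (j >= 3*w + 3 ==> (3*q != 7 && (j == 6 ==> w >= 4))) && ((!(j >= 3*w + 3)) ==> (j == 6 ==> w >= 4))
Answer: WP = 3*q == 0 && (j >= 3*w + 3 ==> (3*q != 7 && (j == 6 ==> w >= 4))) && ((!(j >= 3*w + 3)) ==> (j == 6 ==> w >= 4))


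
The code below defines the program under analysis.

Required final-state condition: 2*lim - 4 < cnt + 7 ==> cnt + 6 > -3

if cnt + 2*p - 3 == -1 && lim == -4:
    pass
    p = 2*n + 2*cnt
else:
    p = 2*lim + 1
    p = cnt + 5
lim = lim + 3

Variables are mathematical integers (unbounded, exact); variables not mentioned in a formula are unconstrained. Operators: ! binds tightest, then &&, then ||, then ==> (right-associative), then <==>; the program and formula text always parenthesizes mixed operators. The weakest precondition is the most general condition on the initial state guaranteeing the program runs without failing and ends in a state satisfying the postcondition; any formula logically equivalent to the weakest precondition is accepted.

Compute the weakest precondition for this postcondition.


Working backward. After the program, the postcondition 2*lim - 4 < cnt + 7 ==> cnt + 6 > -3 must hold; in canonical form it is 2*lim < cnt + 11 ==> cnt > -9.
Before lim := lim + 3: 2*lim < cnt + 5 ==> cnt > -9
Then branch requires 2*lim < cnt + 5 ==> cnt > -9; else branch requires 2*lim < cnt + 5 ==> cnt > -9.
Before the if: ((cnt + 2*p == 2 && lim == -4) ==> (2*lim < cnt + 5 ==> cnt > -9)) && ((!(cnt + 2*p == 2 && lim == -4)) ==> (2*lim < cnt + 5 ==> cnt > -9))
Answer: WP = ((cnt + 2*p == 2 && lim == -4) ==> (2*lim < cnt + 5 ==> cnt > -9)) && ((!(cnt + 2*p == 2 && lim == -4)) ==> (2*lim < cnt + 5 ==> cnt > -9))


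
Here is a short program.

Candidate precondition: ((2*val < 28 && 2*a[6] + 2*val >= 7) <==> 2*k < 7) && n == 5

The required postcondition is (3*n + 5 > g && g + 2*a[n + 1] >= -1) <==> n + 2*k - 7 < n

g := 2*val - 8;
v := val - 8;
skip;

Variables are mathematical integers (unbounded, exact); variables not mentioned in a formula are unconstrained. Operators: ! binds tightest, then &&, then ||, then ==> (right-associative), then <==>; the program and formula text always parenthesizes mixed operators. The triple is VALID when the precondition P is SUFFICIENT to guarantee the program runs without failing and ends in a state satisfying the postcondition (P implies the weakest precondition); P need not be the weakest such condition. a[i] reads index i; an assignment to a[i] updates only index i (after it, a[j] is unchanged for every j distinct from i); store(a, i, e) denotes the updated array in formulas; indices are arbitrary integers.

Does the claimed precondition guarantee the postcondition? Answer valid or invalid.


Working backward. After the program, the postcondition (3*n + 5 > g && g + 2*a[n + 1] >= -1) <==> n + 2*k - 7 < n must hold; in canonical form it is (3*n > g - 5 && 2*a[n + 1] + g >= -1) <==> 2*k < 7.
Before skip: (3*n > g - 5 && 2*a[n + 1] + g >= -1) <==> 2*k < 7
Before v := val - 8: (3*n > g - 5 && 2*a[n + 1] + g >= -1) <==> 2*k < 7
Before g := 2*val - 8: (3*n > 2*val - 13 && 2*a[n + 1] + 2*val >= 7) <==> 2*k < 7
The weakest precondition is (3*n > 2*val - 13 && 2*a[n + 1] + 2*val >= 7) <==> 2*k < 7.
Check whether ((2*val < 28 && 2*a[6] + 2*val >= 7) <==> 2*k < 7) && n == 5 implies it.
Every state satisfying the precondition satisfies the weakest precondition: the implication holds.
Answer: valid


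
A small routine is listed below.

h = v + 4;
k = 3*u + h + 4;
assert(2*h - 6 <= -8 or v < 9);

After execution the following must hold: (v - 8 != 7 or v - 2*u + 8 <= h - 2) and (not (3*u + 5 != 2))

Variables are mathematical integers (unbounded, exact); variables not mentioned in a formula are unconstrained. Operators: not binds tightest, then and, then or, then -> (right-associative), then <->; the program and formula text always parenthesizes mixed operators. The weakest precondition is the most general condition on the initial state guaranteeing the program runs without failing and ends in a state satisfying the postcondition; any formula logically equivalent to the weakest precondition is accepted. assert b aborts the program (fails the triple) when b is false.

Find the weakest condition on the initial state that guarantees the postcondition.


Working backward. After the program, the postcondition (v - 8 != 7 or v - 2*u + 8 <= h - 2) and (not (3*u + 5 != 2)) must hold; in canonical form it is (v != 15 or v <= h + 2*u - 10) and (not (3*u != -3)).
Before assert 2*h - 6 <= -8 or v < 9: (2*h <= -2 or v < 9) and (v != 15 or v <= h + 2*u - 10) and (not (3*u != -3))
Before k := 3*u + h + 4: (2*h <= -2 or v < 9) and (v != 15 or v <= h + 2*u - 10) and (not (3*u != -3))
Before h := v + 4: (2*v <= -10 or v < 9) and (v != 15 or 2*u >= 6) and (not (3*u != -3))
Answer: WP = (2*v <= -10 or v < 9) and (v != 15 or 2*u >= 6) and (not (3*u != -3))


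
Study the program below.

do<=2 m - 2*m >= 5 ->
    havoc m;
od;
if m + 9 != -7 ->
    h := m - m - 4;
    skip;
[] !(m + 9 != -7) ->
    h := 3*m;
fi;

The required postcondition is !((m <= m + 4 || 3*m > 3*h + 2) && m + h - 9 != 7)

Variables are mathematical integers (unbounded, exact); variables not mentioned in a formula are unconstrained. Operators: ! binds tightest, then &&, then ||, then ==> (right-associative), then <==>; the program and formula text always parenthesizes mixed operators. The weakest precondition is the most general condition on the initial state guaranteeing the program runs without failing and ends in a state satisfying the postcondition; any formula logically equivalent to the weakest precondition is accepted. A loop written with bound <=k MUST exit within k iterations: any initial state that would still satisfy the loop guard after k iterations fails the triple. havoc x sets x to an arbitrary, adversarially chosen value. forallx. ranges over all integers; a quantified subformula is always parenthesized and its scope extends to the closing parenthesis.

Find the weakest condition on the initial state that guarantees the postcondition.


Working backward. After the program, the postcondition !((m <= m + 4 || 3*m > 3*h + 2) && m + h - 9 != 7) must hold; in canonical form it is !(h + m != 16).
Then branch requires !(m != 20); else branch requires !(4*m != 16).
Before the if: (m != -16 ==> (!(m != 20))) && ((!(m != -16)) ==> (!(4*m != 16)))
Before the loop (bound <=2), unroll the exhaustion recursion (WP_0 = exit-now case; WP_j = one more guarded iteration, up to j = 2):
  WP_0: (!(m <= -5)) && (m != -16 ==> (!(m != 20))) && ((!(m != -16)) ==> (!(4*m != 16)))
  WP_1: (m <= -5 ==> (forall m_1. ((!(m_1 <= -5)) && (m_1 != -16 ==> (!(m_1 != 20))) && ((!(m_1 != -16)) ==> (!(4*m_1 != 16)))))) && ((!(m <= -5)) ==> ((m != -16 ==> (!(m != 20))) && ((!(m != -16)) ==> (!(4*m != 16)))))
  WP_2: (m <= -5 ==> (forall m_2. ((m_2 <= -5 ==> (forall m_1. ((!(m_1 <= -5)) && (m_1 != -16 ==> (!(m_1 != 20))) && ((!(m_1 != -16)) ==> (!(4*m_1 != 16)))))) && ((!(m_2 <= -5)) ==> ((m_2 != -16 ==> (!(m_2 != 20))) && ((!(m_2 != -16)) ==> (!(4*m_2 != 16)))))))) && ((!(m <= -5)) ==> ((m != -16 ==> (!(m != 20))) && ((!(m != -16)) ==> (!(4*m != 16)))))
So before the loop: (m <= -5 ==> (forall m_2. ((m_2 <= -5 ==> (forall m_1. ((!(m_1 <= -5)) && (m_1 != -16 ==> (!(m_1 != 20))) && ((!(m_1 != -16)) ==> (!(4*m_1 != 16)))))) && ((!(m_2 <= -5)) ==> ((m_2 != -16 ==> (!(m_2 != 20))) && ((!(m_2 != -16)) ==> (!(4*m_2 != 16)))))))) && ((!(m <= -5)) ==> ((m != -16 ==> (!(m != 20))) && ((!(m != -16)) ==> (!(4*m != 16)))))
Answer: WP = (m <= -5 ==> (forall m_2. ((m_2 <= -5 ==> (forall m_1. ((!(m_1 <= -5)) && (m_1 != -16 ==> (!(m_1 != 20))) && ((!(m_1 != -16)) ==> (!(4*m_1 != 16)))))) && ((!(m_2 <= -5)) ==> ((m_2 != -16 ==> (!(m_2 != 20))) && ((!(m_2 != -16)) ==> (!(4*m_2 != 16)))))))) && ((!(m <= -5)) ==> ((m != -16 ==> (!(m != 20))) && ((!(m != -16)) ==> (!(4*m != 16)))))


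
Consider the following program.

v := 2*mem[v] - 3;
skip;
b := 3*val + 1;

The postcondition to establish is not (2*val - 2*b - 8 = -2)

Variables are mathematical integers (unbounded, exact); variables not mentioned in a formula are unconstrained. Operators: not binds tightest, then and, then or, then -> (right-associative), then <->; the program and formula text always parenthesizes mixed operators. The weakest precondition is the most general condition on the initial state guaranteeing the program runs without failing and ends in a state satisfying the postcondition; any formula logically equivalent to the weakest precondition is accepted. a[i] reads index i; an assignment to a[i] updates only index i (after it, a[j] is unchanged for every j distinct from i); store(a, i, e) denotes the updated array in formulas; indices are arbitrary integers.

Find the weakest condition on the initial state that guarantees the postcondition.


Working backward. After the program, the postcondition not (2*val - 2*b - 8 = -2) must hold; in canonical form it is not (2*val = 2*b + 6).
Before b := 3*val + 1: not (4*val = -8)
Before skip: not (4*val = -8)
Before v := 2*mem[v] - 3: not (4*val = -8)
Answer: WP = not (4*val = -8)


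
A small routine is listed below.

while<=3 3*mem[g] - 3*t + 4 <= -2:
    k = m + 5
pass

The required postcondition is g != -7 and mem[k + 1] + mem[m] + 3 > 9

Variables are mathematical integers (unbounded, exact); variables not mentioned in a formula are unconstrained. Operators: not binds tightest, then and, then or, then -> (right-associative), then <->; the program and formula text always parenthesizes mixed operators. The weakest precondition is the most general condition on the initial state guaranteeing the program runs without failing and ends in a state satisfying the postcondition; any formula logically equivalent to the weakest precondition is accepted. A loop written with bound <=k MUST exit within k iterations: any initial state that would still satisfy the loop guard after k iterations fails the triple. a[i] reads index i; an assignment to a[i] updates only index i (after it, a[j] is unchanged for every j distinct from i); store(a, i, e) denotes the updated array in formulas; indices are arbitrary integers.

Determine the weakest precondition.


Working backward. After the program, the postcondition g != -7 and mem[k + 1] + mem[m] + 3 > 9 must hold; in canonical form it is g != -7 and mem[k + 1] + mem[m] > 6.
Before skip: g != -7 and mem[k + 1] + mem[m] > 6
Before the loop (bound <=3), unroll the exhaustion recursion (WP_0 = exit-now case; WP_j = one more guarded iteration, up to j = 3):
  WP_0: (not (3*mem[g] <= 3*t - 6)) and g != -7 and mem[k + 1] + mem[m] > 6
  WP_1: (3*mem[g] <= 3*t - 6 -> ((not (3*mem[g] <= 3*t - 6)) and g != -7 and mem[m + 6] + mem[m] > 6)) and ((not (3*mem[g] <= 3*t - 6)) -> (g != -7 and mem[k + 1] + mem[m] > 6))
  WP_2: (3*mem[g] <= 3*t - 6 -> ((3*mem[g] <= 3*t - 6 -> ((not (3*mem[g] <= 3*t - 6)) and g != -7 and mem[m + 6] + mem[m] > 6)) and ((not (3*mem[g] <= 3*t - 6)) -> (g != -7 and mem[m + 6] + mem[m] > 6)))) and ((not (3*mem[g] <= 3*t - 6)) -> (g != -7 and mem[k + 1] + mem[m] > 6))
  WP_3: (3*mem[g] <= 3*t - 6 -> ((3*mem[g] <= 3*t - 6 -> ((3*mem[g] <= 3*t - 6 -> ((not (3*mem[g] <= 3*t - 6)) and g != -7 and mem[m + 6] + mem[m] > 6)) and ((not (3*mem[g] <= 3*t - 6)) -> (g != -7 and mem[m + 6] + mem[m] > 6)))) and ((not (3*mem[g] <= 3*t - 6)) -> (g != -7 and mem[m + 6] + mem[m] > 6)))) and ((not (3*mem[g] <= 3*t - 6)) -> (g != -7 and mem[k + 1] + mem[m] > 6))
So before the loop: (3*mem[g] <= 3*t - 6 -> ((3*mem[g] <= 3*t - 6 -> ((3*mem[g] <= 3*t - 6 -> ((not (3*mem[g] <= 3*t - 6)) and g != -7 and mem[m + 6] + mem[m] > 6)) and ((not (3*mem[g] <= 3*t - 6)) -> (g != -7 and mem[m + 6] + mem[m] > 6)))) and ((not (3*mem[g] <= 3*t - 6)) -> (g != -7 and mem[m + 6] + mem[m] > 6)))) and ((not (3*mem[g] <= 3*t - 6)) -> (g != -7 and mem[k + 1] + mem[m] > 6))
Answer: WP = (3*mem[g] <= 3*t - 6 -> ((3*mem[g] <= 3*t - 6 -> ((3*mem[g] <= 3*t - 6 -> ((not (3*mem[g] <= 3*t - 6)) and g != -7 and mem[m + 6] + mem[m] > 6)) and ((not (3*mem[g] <= 3*t - 6)) -> (g != -7 and mem[m + 6] + mem[m] > 6)))) and ((not (3*mem[g] <= 3*t - 6)) -> (g != -7 and mem[m + 6] + mem[m] > 6)))) and ((not (3*mem[g] <= 3*t - 6)) -> (g != -7 and mem[k + 1] + mem[m] > 6))


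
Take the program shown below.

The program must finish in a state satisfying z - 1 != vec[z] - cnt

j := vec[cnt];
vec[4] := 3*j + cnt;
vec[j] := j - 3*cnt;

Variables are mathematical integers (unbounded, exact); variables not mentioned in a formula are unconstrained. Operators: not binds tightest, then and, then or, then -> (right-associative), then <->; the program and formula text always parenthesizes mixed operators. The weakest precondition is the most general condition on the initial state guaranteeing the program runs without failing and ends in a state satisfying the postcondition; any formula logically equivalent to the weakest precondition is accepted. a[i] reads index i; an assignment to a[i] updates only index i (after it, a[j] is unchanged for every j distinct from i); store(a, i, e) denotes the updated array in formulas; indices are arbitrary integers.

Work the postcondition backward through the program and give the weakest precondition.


Working backward. After the program, the postcondition z - 1 != vec[z] - cnt must hold; in canonical form it is cnt + z != vec[z] + 1.
Before vec[j] := j - 3*cnt: cnt + z != store(vec, j, -3*cnt + j)[z] + 1
Before vec[4] := 3*j + cnt: cnt + z != store(store(vec, 4, cnt + 3*j), j, -3*cnt + j)[z] + 1
Before j := vec[cnt]: cnt + z != store(store(vec, 4, 3*vec[cnt] + cnt), vec[cnt], vec[cnt] - 3*cnt)[z] + 1
Answer: WP = cnt + z != store(store(vec, 4, 3*vec[cnt] + cnt), vec[cnt], vec[cnt] - 3*cnt)[z] + 1


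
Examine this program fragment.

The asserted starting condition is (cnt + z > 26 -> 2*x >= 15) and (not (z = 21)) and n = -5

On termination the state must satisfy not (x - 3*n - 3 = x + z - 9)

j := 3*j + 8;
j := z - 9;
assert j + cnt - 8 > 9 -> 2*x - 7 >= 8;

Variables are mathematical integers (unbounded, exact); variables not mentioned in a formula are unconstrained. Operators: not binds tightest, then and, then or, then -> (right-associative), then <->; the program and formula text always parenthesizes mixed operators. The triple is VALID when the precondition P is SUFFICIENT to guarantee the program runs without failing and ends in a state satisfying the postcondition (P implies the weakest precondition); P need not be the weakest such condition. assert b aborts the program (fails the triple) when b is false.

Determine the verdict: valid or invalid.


Working backward. After the program, the postcondition not (x - 3*n - 3 = x + z - 9) must hold; in canonical form it is not (3*n + z = 6).
Before assert j + cnt - 8 > 9 -> 2*x - 7 >= 8: (cnt + j > 17 -> 2*x >= 15) and (not (3*n + z = 6))
Before j := z - 9: (cnt + z > 26 -> 2*x >= 15) and (not (3*n + z = 6))
Before j := 3*j + 8: (cnt + z > 26 -> 2*x >= 15) and (not (3*n + z = 6))
The weakest precondition is (cnt + z > 26 -> 2*x >= 15) and (not (3*n + z = 6)).
Check whether (cnt + z > 26 -> 2*x >= 15) and (not (z = 21)) and n = -5 implies it.
Every state satisfying the precondition satisfies the weakest precondition: the implication holds.
Answer: valid


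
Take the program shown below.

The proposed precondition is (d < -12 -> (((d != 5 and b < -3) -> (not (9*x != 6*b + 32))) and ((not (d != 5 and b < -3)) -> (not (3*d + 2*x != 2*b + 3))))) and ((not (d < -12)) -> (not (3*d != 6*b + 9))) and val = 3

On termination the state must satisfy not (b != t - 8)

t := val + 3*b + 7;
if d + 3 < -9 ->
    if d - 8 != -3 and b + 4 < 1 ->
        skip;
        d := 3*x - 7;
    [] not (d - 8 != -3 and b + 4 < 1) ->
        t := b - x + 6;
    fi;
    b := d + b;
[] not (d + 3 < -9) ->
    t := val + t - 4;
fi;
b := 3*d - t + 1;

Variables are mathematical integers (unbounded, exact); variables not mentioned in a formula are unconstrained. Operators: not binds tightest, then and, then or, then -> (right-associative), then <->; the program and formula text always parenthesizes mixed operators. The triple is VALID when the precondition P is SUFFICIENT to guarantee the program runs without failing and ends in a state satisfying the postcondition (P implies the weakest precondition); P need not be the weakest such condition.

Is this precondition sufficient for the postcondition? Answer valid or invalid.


Working backward. After the program, not (b != t - 8) must hold.
Before b := 3*d - t + 1: not (3*d != 2*t - 9)
Then branch requires ((d != 5 and b < -3) -> (not (9*x != 2*t + 12))) and ((not (d != 5 and b < -3)) -> (not (3*d + 2*x != 2*b + 3))); else branch requires not (3*d != 2*t + 2*val - 17).
Before the if: (d < -12 -> (((d != 5 and b < -3) -> (not (9*x != 2*t + 12))) and ((not (d != 5 and b < -3)) -> (not (3*d + 2*x != 2*b + 3))))) and ((not (d < -12)) -> (not (3*d != 2*t + 2*val - 17)))
Before t := val + 3*b + 7: (d < -12 -> (((d != 5 and b < -3) -> (not (9*x != 6*b + 2*val + 26))) and ((not (d != 5 and b < -3)) -> (not (3*d + 2*x != 2*b + 3))))) and ((not (d < -12)) -> (not (3*d != 6*b + 4*val - 3)))
The weakest precondition is (d < -12 -> (((d != 5 and b < -3) -> (not (9*x != 6*b + 2*val + 26))) and ((not (d != 5 and b < -3)) -> (not (3*d + 2*x != 2*b + 3))))) and ((not (d < -12)) -> (not (3*d != 6*b + 4*val - 3))).
Check whether (d < -12 -> (((d != 5 and b < -3) -> (not (9*x != 6*b + 32))) and ((not (d != 5 and b < -3)) -> (not (3*d + 2*x != 2*b + 3))))) and ((not (d < -12)) -> (not (3*d != 6*b + 9))) and val = 3 implies it.
Every state satisfying the precondition satisfies the weakest precondition: the implication holds.
Answer: valid


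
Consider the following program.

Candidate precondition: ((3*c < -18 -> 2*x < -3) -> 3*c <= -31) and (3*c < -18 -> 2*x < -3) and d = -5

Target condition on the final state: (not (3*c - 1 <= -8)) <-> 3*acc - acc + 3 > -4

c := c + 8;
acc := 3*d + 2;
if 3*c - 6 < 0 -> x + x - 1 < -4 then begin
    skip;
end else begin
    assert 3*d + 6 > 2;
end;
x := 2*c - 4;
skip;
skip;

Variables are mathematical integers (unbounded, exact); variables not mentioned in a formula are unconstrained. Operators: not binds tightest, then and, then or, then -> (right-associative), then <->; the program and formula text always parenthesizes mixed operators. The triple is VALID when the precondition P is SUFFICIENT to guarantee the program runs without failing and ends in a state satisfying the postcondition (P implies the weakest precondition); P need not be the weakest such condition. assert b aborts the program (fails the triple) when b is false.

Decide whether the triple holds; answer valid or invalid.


Working backward. After the program, the postcondition (not (3*c - 1 <= -8)) <-> 3*acc - acc + 3 > -4 must hold; in canonical form it is (not (3*c <= -7)) <-> 2*acc > -7.
Before skip: (not (3*c <= -7)) <-> 2*acc > -7
Before skip: (not (3*c <= -7)) <-> 2*acc > -7
Before x := 2*c - 4: (not (3*c <= -7)) <-> 2*acc > -7
Then branch requires (not (3*c <= -7)) <-> 2*acc > -7; else branch requires 3*d > -4 and ((not (3*c <= -7)) <-> 2*acc > -7).
Before the if: ((3*c < 6 -> 2*x < -3) -> ((not (3*c <= -7)) <-> 2*acc > -7)) and ((not (3*c < 6 -> 2*x < -3)) -> (3*d > -4 and ((not (3*c <= -7)) <-> 2*acc > -7)))
Before acc := 3*d + 2: ((3*c < 6 -> 2*x < -3) -> ((not (3*c <= -7)) <-> 6*d > -11)) and ((not (3*c < 6 -> 2*x < -3)) -> (3*d > -4 and ((not (3*c <= -7)) <-> 6*d > -11)))
Before c := c + 8: ((3*c < -18 -> 2*x < -3) -> ((not (3*c <= -31)) <-> 6*d > -11)) and ((not (3*c < -18 -> 2*x < -3)) -> (3*d > -4 and ((not (3*c <= -31)) <-> 6*d > -11)))
The weakest precondition is ((3*c < -18 -> 2*x < -3) -> ((not (3*c <= -31)) <-> 6*d > -11)) and ((not (3*c < -18 -> 2*x < -3)) -> (3*d > -4 and ((not (3*c <= -31)) <-> 6*d > -11))).
Check whether ((3*c < -18 -> 2*x < -3) -> 3*c <= -31) and (3*c < -18 -> 2*x < -3) and d = -5 implies it.
Every state satisfying the precondition satisfies the weakest precondition: the implication holds.
Answer: valid


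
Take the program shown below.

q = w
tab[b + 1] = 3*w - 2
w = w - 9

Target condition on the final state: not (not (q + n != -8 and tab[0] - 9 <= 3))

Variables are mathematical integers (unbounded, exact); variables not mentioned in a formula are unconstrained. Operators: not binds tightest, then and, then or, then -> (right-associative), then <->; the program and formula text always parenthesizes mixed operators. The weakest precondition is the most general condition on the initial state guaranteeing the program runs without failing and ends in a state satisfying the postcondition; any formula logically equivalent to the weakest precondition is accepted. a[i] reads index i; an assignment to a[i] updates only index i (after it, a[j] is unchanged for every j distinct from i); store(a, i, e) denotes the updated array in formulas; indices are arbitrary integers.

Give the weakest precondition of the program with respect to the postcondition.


Working backward. After the program, the postcondition not (not (q + n != -8 and tab[0] - 9 <= 3)) must hold; in canonical form it is n + q != -8 and tab[0] <= 12.
Before w := w - 9: n + q != -8 and tab[0] <= 12
Before tab[b + 1] := 3*w - 2: n + q != -8 and store(tab, b + 1, 3*w - 2)[0] <= 12
Before q := w: n + w != -8 and store(tab, b + 1, 3*w - 2)[0] <= 12
Answer: WP = n + w != -8 and store(tab, b + 1, 3*w - 2)[0] <= 12


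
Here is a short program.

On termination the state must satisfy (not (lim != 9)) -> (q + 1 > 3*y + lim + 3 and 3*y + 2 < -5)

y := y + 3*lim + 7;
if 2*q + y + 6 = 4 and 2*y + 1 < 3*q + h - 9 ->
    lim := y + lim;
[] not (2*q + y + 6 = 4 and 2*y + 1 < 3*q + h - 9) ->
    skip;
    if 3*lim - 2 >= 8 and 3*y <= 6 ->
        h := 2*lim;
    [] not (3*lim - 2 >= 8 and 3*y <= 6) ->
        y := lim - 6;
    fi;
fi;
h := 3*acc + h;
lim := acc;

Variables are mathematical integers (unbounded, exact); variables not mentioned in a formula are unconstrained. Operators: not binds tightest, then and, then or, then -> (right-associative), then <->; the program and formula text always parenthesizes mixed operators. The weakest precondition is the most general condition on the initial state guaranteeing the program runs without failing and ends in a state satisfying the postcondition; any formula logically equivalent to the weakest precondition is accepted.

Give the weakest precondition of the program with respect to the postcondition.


Working backward. After the program, the postcondition (not (lim != 9)) -> (q + 1 > 3*y + lim + 3 and 3*y + 2 < -5) must hold; in canonical form it is (not (lim != 9)) -> (q > lim + 3*y + 2 and 3*y < -7).
Before lim := acc: (not (acc != 9)) -> (q > acc + 3*y + 2 and 3*y < -7)
Before h := 3*acc + h: (not (acc != 9)) -> (q > acc + 3*y + 2 and 3*y < -7)
Then branch requires (not (acc != 9)) -> (q > acc + 3*y + 2 and 3*y < -7); else branch requires ((3*lim >= 10 and 3*y <= 6) -> ((not (acc != 9)) -> (q > acc + 3*y + 2 and 3*y < -7))) and ((not (3*lim >= 10 and 3*y <= 6)) -> ((not (acc != 9)) -> (q > acc + 3*lim - 16 and 3*lim < 11))).
Before the if: ((2*q + y = -2 and 2*y < h + 3*q - 10) -> ((not (acc != 9)) -> (q > acc + 3*y + 2 and 3*y < -7))) and ((not (2*q + y = -2 and 2*y < h + 3*q - 10)) -> (((3*lim >= 10 and 3*y <= 6) -> ((not (acc != 9)) -> (q > acc + 3*y + 2 and 3*y < -7))) and ((not (3*lim >= 10 and 3*y <= 6)) -> ((not (acc != 9)) -> (q > acc + 3*lim - 16 and 3*lim < 11)))))
Before y := y + 3*lim + 7: ((3*lim + 2*q + y = -9 and 6*lim + 2*y < h + 3*q - 24) -> ((not (acc != 9)) -> (q > acc + 9*lim + 3*y + 23 and 9*lim + 3*y < -28))) and ((not (3*lim + 2*q + y = -9 and 6*lim + 2*y < h + 3*q - 24)) -> (((3*lim >= 10 and 9*lim + 3*y <= -15) -> ((not (acc != 9)) -> (q > acc + 9*lim + 3*y + 23 and 9*lim + 3*y < -28))) and ((not (3*lim >= 10 and 9*lim + 3*y <= -15)) -> ((not (acc != 9)) -> (q > acc + 3*lim - 16 and 3*lim < 11)))))
Answer: WP = ((3*lim + 2*q + y = -9 and 6*lim + 2*y < h + 3*q - 24) -> ((not (acc != 9)) -> (q > acc + 9*lim + 3*y + 23 and 9*lim + 3*y < -28))) and ((not (3*lim + 2*q + y = -9 and 6*lim + 2*y < h + 3*q - 24)) -> (((3*lim >= 10 and 9*lim + 3*y <= -15) -> ((not (acc != 9)) -> (q > acc + 9*lim + 3*y + 23 and 9*lim + 3*y < -28))) and ((not (3*lim >= 10 and 9*lim + 3*y <= -15)) -> ((not (acc != 9)) -> (q > acc + 3*lim - 16 and 3*lim < 11)))))
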